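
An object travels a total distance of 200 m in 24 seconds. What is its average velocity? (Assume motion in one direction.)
v_avg = Δd / Δt = 200 / 24 = 8.33 m/s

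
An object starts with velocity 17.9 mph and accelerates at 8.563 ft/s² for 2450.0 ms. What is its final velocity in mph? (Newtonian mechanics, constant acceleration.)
v = v₀ + at (with unit conversion) = 32.2 mph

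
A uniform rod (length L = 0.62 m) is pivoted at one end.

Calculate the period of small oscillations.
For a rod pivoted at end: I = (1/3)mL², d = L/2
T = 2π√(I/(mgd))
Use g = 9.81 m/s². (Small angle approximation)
I/m = (1/3)L² = 0.1281 m²; d = L/2 = 0.31 m
T = 2π√(I/(mgd)) = 2π√(0.1281/(9.81×0.31)) = 1.29 s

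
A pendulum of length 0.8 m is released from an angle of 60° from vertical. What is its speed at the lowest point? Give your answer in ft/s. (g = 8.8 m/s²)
h = L(1 − cosθ) = 0.8×(1 − cos60°) = 0.4 m
v = √(2gh) = √(2×8.8×0.4) = 2.653 m/s = 8.705 ft/s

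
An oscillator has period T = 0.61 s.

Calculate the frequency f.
f = 1/T = 1/0.61 = 1.639 Hz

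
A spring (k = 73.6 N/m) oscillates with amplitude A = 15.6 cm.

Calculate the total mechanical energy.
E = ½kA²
E = ½kA² = ½×73.6×(0.156)² = 0.8956 J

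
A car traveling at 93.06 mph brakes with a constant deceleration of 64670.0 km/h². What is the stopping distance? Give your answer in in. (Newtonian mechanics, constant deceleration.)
d = v₀² / (2a) (with unit conversion) = 6827.0 in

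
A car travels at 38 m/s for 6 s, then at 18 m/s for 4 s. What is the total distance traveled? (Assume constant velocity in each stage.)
d₁ = v₁t₁ = 38 × 6 = 228 m
d₂ = v₂t₂ = 18 × 4 = 72 m
d_total = 228 + 72 = 300 m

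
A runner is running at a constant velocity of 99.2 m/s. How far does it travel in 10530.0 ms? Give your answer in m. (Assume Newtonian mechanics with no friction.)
d = vt (with unit conversion) = 1045.0 m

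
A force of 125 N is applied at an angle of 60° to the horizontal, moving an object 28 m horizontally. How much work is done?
W = Fd cosθ = 125×28×cos(60°) = 1750.0 J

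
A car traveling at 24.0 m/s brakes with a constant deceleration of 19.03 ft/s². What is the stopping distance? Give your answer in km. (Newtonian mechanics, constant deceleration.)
d = v₀² / (2a) (with unit conversion) = 0.04965 km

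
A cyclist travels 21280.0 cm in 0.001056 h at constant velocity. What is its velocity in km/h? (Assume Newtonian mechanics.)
v = d/t (with unit conversion) = 201.5 km/h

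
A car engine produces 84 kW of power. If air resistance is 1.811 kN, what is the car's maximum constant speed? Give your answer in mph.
P = Fv → v = P/F = 84000 W / 1811 N = 46.38 m/s = 103.8 mph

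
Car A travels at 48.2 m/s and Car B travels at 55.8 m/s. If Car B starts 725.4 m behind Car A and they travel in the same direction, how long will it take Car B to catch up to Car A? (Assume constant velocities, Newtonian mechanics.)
Relative speed: v_rel = 55.8 - 48.2 = 7.6 m/s
Time to catch: t = d₀/v_rel = 725.4/7.6 = 95.45 s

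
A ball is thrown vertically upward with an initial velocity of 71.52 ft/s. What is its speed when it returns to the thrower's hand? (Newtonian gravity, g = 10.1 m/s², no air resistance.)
By conservation of energy, the ball returns at the same speed = 71.52 ft/s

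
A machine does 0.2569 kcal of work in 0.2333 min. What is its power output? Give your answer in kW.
P = W/t = 1075 J / 14 s = 76.79 W = 0.07679 kW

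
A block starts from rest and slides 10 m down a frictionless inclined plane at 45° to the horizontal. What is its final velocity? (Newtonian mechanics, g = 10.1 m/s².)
a = g sin(θ) = 10.1 × sin(45°) = 7.14 m/s²
v = √(2ad) = √(2 × 7.14 × 10) = 11.95 m/s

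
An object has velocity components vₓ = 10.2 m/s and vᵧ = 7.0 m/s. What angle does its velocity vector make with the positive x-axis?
θ = arctan(vᵧ/vₓ) = arctan(7.0/10.2) = 34.46°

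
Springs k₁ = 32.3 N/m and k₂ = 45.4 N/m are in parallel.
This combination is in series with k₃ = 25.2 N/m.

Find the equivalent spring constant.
k₁₂ = k₁ + k₂ = 77.7 N/m (parallel)
1/k_eq = 1/k₁₂ + 1/k₃ → k_eq = 19.03 N/m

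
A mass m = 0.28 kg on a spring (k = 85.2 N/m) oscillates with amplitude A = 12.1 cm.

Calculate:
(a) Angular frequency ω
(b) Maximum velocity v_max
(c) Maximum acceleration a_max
ω = √(k/m) = √(85.2/0.28) = 17.44 rad/s
v_max = ωA = 17.44×0.121 = 2.111 m/s
a_max = ω²A = 17.44²×0.121 = 36.82 m/s²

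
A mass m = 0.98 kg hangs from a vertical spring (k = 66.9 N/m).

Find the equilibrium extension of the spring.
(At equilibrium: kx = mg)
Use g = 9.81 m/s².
x_eq = mg/k = 0.98×9.81/66.9 = 0.1437 m = 14.37 cm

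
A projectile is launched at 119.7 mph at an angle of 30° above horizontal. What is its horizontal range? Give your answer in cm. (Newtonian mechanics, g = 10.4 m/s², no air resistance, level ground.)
R = v₀² sin(2θ) / g (with unit conversion) = 23840.0 cm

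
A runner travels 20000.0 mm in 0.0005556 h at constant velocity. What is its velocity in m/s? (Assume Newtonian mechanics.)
v = d/t (with unit conversion) = 9.999 m/s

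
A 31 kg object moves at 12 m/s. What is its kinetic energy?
KE = ½mv² = ½×31×12² = 2232.0 J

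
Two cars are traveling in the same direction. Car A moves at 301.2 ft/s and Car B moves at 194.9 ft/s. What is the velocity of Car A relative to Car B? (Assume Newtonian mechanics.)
v_rel = v_A - v_B = 301.2 - 194.9 = 106.3 ft/s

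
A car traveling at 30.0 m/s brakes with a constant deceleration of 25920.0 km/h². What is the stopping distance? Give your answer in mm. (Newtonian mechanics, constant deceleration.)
d = v₀² / (2a) (with unit conversion) = 225000.0 mm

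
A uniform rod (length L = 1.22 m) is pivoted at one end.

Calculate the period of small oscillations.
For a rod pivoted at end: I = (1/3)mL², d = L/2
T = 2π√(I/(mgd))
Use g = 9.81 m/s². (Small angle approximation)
I/m = (1/3)L² = 0.4961 m²; d = L/2 = 0.61 m
T = 2π√(I/(mgd)) = 2π√(0.4961/(9.81×0.61)) = 1.809 s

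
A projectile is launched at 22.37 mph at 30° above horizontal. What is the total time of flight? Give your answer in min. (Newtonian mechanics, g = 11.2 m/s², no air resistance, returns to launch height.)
T = 2v₀sin(θ)/g (with unit conversion) = 0.01488 min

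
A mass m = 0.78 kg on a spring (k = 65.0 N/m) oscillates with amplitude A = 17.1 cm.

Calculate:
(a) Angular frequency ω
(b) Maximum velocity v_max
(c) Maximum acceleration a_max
ω = √(k/m) = √(65.0/0.78) = 9.129 rad/s
v_max = ωA = 9.129×0.171 = 1.561 m/s
a_max = ω²A = 9.129²×0.171 = 14.25 m/s²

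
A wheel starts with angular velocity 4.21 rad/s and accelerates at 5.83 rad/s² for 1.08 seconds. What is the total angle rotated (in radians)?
θ = ω₀t + ½αt² = 4.21×1.08 + ½×5.83×1.08² = 7.95 rad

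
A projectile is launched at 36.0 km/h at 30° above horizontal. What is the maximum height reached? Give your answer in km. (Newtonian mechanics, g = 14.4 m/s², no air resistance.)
H = v₀²sin²(θ)/(2g) (with unit conversion) = 0.0008681 km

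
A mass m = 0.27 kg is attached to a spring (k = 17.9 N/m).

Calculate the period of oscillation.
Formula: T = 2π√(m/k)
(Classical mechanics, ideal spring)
T = 2π√(m/k) = 2π√(0.27/17.9) = 0.7717 s; f = 1/T = 1.296 Hz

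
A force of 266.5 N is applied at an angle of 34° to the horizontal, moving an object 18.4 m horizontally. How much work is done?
W = Fd cosθ = 266.5×18.4×cos(34°) = 4065.3 J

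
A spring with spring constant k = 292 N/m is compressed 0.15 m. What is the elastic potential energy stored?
PE = ½kx² = ½×292×0.15² = 3.285 J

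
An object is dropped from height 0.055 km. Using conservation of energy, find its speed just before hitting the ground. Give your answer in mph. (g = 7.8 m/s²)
mgh = ½mv² → v = √(2gh) = √(2×7.8×55) = 29.29 m/s = 65.52 mph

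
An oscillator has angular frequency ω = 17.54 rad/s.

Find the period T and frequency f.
T = 2π/ω = 2π/17.54 = 0.3582 s; f = ω/2π = 2.792 Hz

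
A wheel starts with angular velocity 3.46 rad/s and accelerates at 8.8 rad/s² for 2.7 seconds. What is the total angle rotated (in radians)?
θ = ω₀t + ½αt² = 3.46×2.7 + ½×8.8×2.7² = 41.42 rad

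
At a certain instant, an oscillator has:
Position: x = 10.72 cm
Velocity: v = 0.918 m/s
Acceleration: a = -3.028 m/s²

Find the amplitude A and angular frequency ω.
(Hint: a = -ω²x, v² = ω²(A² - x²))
a = −ω²x → ω = √(|a|/x) = √(3.028/0.1072) = 5.315 rad/s
v² = ω²(A² − x²) → A = √(x² + v²/ω²) = √(0.1072² + 0.918²/5.315²) = 0.2033 m = 20.33 cm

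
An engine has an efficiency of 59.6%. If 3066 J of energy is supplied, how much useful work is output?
W_out = η × W_in = 0.596 × 3066 = 1827.3 J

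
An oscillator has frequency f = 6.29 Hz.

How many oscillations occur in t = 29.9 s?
n = f×t = 6.29×29.9 = 188.1 oscillations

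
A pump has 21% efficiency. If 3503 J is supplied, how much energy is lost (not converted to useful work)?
W_out = η × W_in = 0.21×3503 = 735.63 J
W_lost = W_in − W_out = 3503 − 735.63 = 2767.4 J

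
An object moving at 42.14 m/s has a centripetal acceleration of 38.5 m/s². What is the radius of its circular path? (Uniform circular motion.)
r = v²/a_c = 42.14²/38.5 = 46.12 m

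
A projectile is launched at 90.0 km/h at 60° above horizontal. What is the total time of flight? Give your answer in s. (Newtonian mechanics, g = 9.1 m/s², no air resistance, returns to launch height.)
T = 2v₀sin(θ)/g (with unit conversion) = 4.758 s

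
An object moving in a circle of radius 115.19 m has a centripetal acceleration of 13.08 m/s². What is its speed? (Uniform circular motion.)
v = √(a_c × r) = √(13.08 × 115.19) = 38.82 m/s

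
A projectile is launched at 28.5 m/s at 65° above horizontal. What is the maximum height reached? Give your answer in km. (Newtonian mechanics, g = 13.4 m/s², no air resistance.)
H = v₀²sin²(θ)/(2g) (with unit conversion) = 0.02489 km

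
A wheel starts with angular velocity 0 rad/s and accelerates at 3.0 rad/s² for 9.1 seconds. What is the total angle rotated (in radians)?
θ = ω₀t + ½αt² = 0×9.1 + ½×3.0×9.1² = 124.21 rad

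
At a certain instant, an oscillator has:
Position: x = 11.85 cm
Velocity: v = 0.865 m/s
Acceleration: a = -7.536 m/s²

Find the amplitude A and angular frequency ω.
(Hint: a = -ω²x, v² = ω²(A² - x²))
a = −ω²x → ω = √(|a|/x) = √(7.536/0.1185) = 7.975 rad/s
v² = ω²(A² − x²) → A = √(x² + v²/ω²) = √(0.1185² + 0.865²/7.975²) = 0.1606 m = 16.06 cm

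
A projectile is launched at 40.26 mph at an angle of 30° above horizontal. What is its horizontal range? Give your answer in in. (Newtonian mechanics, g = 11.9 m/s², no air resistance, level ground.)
R = v₀² sin(2θ) / g (with unit conversion) = 928.1 in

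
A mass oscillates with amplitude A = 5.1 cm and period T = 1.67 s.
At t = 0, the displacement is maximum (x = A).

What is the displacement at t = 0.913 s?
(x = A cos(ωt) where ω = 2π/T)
ω = 2π/T = 2π/1.67 = 3.762 rad/s
x = A cos(ωt) = 5.1×cos(3.762×0.913) = -4.882 cm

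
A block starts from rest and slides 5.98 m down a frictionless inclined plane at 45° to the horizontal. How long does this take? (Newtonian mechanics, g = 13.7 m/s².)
a = g sin(θ) = 13.7 × sin(45°) = 9.69 m/s²
t = √(2d/a) = √(2 × 5.98 / 9.69) = 1.11 s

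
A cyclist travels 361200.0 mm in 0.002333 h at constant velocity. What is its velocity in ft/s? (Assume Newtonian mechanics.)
v = d/t (with unit conversion) = 141.1 ft/s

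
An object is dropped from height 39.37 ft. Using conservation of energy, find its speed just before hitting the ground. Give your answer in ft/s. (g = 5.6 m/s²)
mgh = ½mv² → v = √(2gh) = √(2×5.6×12) = 11.59 m/s = 38.04 ft/s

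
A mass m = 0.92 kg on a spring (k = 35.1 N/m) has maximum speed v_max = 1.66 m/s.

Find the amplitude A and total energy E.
½mv²_max = ½kA² → A = v_max√(m/k) = 1.66×√(0.92/35.1) = 0.2687 m = 26.87 cm
E = ½mv²_max = ½×0.92×1.66² = 1.268 J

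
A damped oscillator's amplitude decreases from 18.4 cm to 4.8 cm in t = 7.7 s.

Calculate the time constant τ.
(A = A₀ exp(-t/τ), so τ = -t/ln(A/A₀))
A/A₀ = 4.8/18.4 = 0.2609; ln(A/A₀) = -1.344
τ = −t/ln(A/A₀) = −7.7/-1.344 = 5.73 s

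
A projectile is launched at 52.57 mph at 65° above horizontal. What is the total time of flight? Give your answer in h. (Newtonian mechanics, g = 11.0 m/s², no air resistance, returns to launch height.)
T = 2v₀sin(θ)/g (with unit conversion) = 0.001076 h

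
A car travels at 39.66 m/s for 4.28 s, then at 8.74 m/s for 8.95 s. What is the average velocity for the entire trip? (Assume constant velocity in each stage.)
d₁ = v₁t₁ = 39.66 × 4.28 = 169.745 m
d₂ = v₂t₂ = 8.74 × 8.95 = 78.223 m
d_total = 247.97 m, t_total = 13.23 s
v_avg = d_total/t_total = 247.97/13.23 = 18.74 m/s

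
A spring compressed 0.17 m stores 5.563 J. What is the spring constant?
PE = ½kx² → k = 2PE/x² = 2×5.563/0.17² = 385.0 N/m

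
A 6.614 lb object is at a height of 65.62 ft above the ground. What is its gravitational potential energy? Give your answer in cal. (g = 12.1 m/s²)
PE = mgh = 3 kg × 12.1 m/s² × 20 m = 726 J = 173.5 cal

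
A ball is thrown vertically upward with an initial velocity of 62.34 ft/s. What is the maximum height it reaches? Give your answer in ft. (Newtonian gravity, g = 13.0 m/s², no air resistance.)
h_max = v₀²/(2g) (with unit conversion) = 45.56 ft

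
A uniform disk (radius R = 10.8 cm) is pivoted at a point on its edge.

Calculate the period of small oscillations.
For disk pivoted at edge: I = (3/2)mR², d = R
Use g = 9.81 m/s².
I/m = (3/2)R² = 0.0175 m²; d = R = 0.108 m
T = 2π√((3/2)R²/(gR)) = 2π√(3R/(2g)) = 0.8074 s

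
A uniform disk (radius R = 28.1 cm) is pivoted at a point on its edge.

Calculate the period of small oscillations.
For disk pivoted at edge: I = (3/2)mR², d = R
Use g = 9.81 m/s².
I/m = (3/2)R² = 0.1184 m²; d = R = 0.281 m
T = 2π√((3/2)R²/(gR)) = 2π√(3R/(2g)) = 1.302 s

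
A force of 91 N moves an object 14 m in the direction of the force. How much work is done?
W = Fd = 91×14 = 1274.0 J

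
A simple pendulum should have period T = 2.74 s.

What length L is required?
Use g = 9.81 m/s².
T = 2π√(L/g) → L = g(T/2π)² = 9.81×(2.74/2π)² = 1.866 m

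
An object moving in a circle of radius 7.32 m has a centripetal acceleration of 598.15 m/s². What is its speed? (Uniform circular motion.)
v = √(a_c × r) = √(598.15 × 7.32) = 66.17 m/s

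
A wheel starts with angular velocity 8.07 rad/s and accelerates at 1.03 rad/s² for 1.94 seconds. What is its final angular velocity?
ω = ω₀ + αt = 8.07 + 1.03 × 1.94 = 10.07 rad/s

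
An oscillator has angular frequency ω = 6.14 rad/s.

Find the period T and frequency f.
T = 2π/ω = 2π/6.14 = 1.023 s; f = ω/2π = 0.9772 Hz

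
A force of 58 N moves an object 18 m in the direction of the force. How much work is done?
W = Fd = 58×18 = 1044.0 J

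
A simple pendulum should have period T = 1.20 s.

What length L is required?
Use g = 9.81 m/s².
T = 2π√(L/g) → L = g(T/2π)² = 9.81×(1.2/2π)² = 0.3578 m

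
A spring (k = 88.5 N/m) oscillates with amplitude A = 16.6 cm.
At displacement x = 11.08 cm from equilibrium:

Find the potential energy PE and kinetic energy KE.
E_total = ½kA² = ½×88.5×(0.166)² = 1.219 J
PE = ½kx² = ½×88.5×(0.1108)² = 0.5432 J
KE = E_total − PE = 0.6761 J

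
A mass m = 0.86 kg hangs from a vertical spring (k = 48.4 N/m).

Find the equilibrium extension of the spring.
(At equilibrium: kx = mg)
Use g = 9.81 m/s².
x_eq = mg/k = 0.86×9.81/48.4 = 0.1743 m = 17.43 cm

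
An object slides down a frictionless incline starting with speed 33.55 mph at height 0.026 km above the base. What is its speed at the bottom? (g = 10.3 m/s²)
½mv₀² + mgh = ½mv² → v = √(v₀² + 2gh) = √(15² + 2×10.3×26) = 27.58 m/s = 61.69 mph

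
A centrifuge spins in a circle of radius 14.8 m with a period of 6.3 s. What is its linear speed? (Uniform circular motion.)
v = 2πr/T = 2π×14.8/6.3 = 14.76 m/s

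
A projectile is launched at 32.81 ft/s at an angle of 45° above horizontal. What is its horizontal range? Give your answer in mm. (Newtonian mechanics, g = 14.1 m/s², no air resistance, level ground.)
R = v₀² sin(2θ) / g (with unit conversion) = 7093.0 mm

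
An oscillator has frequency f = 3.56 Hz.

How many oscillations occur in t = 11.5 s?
n = f×t = 3.56×11.5 = 40.94 oscillations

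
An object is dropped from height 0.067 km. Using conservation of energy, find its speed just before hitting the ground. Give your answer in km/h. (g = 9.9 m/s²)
mgh = ½mv² → v = √(2gh) = √(2×9.9×67) = 36.42 m/s = 131.1 km/h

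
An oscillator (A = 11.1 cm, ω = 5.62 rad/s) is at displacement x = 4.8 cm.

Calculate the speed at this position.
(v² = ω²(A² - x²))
v = ω√(A² − x²) = 5.62×√(0.111² − 0.048²) = 0.5625 m/s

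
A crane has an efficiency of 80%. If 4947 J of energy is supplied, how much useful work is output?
W_out = η × W_in = 0.8 × 4947 = 3957.6 J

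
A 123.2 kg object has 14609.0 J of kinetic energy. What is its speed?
KE = ½mv² → v = √(2KE/m) = √(2×14609.0/123.2) = 15.4 m/s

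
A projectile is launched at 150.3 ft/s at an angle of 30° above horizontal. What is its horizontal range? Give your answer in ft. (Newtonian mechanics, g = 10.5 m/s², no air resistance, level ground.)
R = v₀² sin(2θ) / g (with unit conversion) = 567.9 ft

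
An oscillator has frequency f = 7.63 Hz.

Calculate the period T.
T = 1/f = 1/7.63 = 0.1311 s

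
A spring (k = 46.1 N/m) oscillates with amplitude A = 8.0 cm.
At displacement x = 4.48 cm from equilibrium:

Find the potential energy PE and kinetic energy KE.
E_total = ½kA² = ½×46.1×(0.08)² = 0.1475 J
PE = ½kx² = ½×46.1×(0.0448)² = 0.04626 J
KE = E_total − PE = 0.1013 J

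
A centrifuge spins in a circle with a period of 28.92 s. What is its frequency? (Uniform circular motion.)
f = 1/T = 1/28.92 = 0.0346 Hz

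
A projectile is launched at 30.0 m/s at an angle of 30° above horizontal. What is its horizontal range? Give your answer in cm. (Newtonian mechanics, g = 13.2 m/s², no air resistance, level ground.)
R = v₀² sin(2θ) / g (with unit conversion) = 5905.0 cm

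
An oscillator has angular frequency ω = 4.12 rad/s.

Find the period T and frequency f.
T = 2π/ω = 2π/4.12 = 1.525 s; f = ω/2π = 0.6557 Hz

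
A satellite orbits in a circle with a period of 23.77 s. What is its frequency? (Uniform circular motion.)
f = 1/T = 1/23.77 = 0.0421 Hz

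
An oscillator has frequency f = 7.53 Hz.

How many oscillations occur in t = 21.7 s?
n = f×t = 7.53×21.7 = 163.4 oscillations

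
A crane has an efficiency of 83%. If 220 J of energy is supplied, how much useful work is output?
W_out = η × W_in = 0.83 × 220 = 182.6 J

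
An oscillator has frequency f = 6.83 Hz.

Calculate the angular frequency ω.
ω = 2πf = 2π×6.83 = 42.91 rad/s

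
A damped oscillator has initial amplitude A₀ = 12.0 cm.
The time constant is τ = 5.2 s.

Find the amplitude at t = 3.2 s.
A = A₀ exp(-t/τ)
A = A₀ exp(−t/τ) = 12.0×exp(−3.2/5.2) = 6.485 cm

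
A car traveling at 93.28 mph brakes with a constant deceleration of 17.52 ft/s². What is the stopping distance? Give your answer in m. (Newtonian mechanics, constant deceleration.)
d = v₀² / (2a) (with unit conversion) = 162.8 m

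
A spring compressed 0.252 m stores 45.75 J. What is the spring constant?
PE = ½kx² → k = 2PE/x² = 2×45.75/0.252² = 1441.0 N/m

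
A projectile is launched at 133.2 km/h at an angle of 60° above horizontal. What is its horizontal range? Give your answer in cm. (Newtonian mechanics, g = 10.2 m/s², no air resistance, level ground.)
R = v₀² sin(2θ) / g (with unit conversion) = 11620.0 cm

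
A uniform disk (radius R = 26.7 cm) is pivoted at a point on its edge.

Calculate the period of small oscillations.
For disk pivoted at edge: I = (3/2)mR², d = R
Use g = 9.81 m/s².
I/m = (3/2)R² = 0.1069 m²; d = R = 0.267 m
T = 2π√((3/2)R²/(gR)) = 2π√(3R/(2g)) = 1.27 s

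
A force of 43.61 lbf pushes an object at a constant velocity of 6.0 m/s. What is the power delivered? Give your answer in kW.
P = Fv = 194 N × 6 m/s = 1164 W = 1.164 kW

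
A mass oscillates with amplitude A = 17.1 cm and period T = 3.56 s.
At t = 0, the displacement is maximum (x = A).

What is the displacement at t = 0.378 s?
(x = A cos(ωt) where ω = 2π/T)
ω = 2π/T = 2π/3.56 = 1.765 rad/s
x = A cos(ωt) = 17.1×cos(1.765×0.378) = 13.43 cm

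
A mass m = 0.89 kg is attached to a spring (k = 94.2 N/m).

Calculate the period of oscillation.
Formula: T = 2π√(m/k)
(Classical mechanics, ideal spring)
T = 2π√(m/k) = 2π√(0.89/94.2) = 0.6107 s; f = 1/T = 1.637 Hz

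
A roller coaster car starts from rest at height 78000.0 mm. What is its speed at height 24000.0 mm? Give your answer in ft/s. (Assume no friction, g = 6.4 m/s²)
mgh₁ = ½mv₂² + mgh₂ → v₂ = √(2g(h₁−h₂)) = √(2×6.4×(78−24)) = 26.29 m/s = 86.26 ft/s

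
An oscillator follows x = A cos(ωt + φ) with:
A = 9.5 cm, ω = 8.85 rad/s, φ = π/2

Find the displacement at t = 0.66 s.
x = A cos(ωt + φ) = 9.5×cos(8.85×0.66 + π/2) = 4.065 cm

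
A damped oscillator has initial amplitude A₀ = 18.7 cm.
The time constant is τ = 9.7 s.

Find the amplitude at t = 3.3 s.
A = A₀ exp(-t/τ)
A = A₀ exp(−t/τ) = 18.7×exp(−3.3/9.7) = 13.31 cm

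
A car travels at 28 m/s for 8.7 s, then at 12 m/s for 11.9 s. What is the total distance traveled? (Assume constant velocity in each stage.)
d₁ = v₁t₁ = 28 × 8.7 = 243.6 m
d₂ = v₂t₂ = 12 × 11.9 = 142.8 m
d_total = 243.6 + 142.8 = 386.4 m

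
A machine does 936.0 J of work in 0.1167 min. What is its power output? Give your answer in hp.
P = W/t = 936 J / 7.002 s = 133.7 W = 0.1793 hp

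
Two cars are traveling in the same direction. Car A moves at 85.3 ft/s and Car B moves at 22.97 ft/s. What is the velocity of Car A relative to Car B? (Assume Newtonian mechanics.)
v_rel = v_A - v_B = 85.3 - 22.97 = 62.33 ft/s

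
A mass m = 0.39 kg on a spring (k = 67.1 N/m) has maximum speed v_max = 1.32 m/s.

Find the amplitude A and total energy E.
½mv²_max = ½kA² → A = v_max√(m/k) = 1.32×√(0.39/67.1) = 0.1006 m = 10.06 cm
E = ½mv²_max = ½×0.39×1.32² = 0.3398 J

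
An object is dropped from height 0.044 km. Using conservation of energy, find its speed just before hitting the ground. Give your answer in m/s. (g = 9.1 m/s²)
mgh = ½mv² → v = √(2gh) = √(2×9.1×44) = 28.3 m/s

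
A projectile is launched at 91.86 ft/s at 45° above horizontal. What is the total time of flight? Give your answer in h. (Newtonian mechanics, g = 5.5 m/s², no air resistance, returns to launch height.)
T = 2v₀sin(θ)/g (with unit conversion) = 0.002 h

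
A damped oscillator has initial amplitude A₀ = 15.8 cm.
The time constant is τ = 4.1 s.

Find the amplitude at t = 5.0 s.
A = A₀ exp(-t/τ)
A = A₀ exp(−t/τ) = 15.8×exp(−5.0/4.1) = 4.667 cm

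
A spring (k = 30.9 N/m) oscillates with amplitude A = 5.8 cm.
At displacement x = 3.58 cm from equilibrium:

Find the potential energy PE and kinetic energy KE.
E_total = ½kA² = ½×30.9×(0.058)² = 0.05197 J
PE = ½kx² = ½×30.9×(0.0358)² = 0.0198 J
KE = E_total − PE = 0.03217 J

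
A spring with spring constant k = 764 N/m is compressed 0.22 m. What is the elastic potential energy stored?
PE = ½kx² = ½×764×0.22² = 18.49 J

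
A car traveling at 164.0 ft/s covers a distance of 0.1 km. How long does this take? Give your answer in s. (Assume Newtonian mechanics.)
t = d/v (with unit conversion) = 2.001 s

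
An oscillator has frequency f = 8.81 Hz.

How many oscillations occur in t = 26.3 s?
n = f×t = 8.81×26.3 = 231.7 oscillations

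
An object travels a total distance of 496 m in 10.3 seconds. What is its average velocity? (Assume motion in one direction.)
v_avg = Δd / Δt = 496 / 10.3 = 48.16 m/s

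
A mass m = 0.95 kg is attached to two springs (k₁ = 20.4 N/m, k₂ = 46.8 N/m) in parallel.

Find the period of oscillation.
k_eq = k₁+k₂ = 67.2 N/m
T = 2π√(m/k_eq) = 2π√(0.95/67.2) = 0.7471 s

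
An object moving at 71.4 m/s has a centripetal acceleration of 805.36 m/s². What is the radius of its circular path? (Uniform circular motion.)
r = v²/a_c = 71.4²/805.36 = 6.33 m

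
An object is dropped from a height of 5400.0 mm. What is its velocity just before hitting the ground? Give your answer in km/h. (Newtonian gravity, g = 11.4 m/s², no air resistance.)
v = √(2gh) (with unit conversion) = 39.95 km/h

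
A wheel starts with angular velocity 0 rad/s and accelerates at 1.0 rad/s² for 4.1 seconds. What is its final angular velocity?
ω = ω₀ + αt = 0 + 1.0 × 4.1 = 4.1 rad/s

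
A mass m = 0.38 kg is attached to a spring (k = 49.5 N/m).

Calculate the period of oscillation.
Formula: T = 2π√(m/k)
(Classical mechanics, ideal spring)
T = 2π√(m/k) = 2π√(0.38/49.5) = 0.5505 s; f = 1/T = 1.816 Hz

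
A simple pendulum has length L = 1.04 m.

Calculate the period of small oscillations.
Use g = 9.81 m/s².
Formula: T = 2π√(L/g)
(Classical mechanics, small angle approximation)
T = 2π√(L/g) = 2π√(1.04/9.81) = 2.046 s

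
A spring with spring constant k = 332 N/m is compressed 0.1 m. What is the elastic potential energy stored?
PE = ½kx² = ½×332×0.1² = 1.66 J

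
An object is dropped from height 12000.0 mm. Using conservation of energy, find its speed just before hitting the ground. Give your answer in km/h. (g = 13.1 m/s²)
mgh = ½mv² → v = √(2gh) = √(2×13.1×12) = 17.73 m/s = 63.83 km/h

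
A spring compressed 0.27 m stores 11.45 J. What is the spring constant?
PE = ½kx² → k = 2PE/x² = 2×11.45/0.27² = 314.1 N/m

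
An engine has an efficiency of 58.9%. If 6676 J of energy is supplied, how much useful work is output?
W_out = η × W_in = 0.589 × 6676 = 3932.2 J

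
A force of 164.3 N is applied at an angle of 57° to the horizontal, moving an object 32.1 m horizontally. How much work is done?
W = Fd cosθ = 164.3×32.1×cos(57°) = 2872.4 J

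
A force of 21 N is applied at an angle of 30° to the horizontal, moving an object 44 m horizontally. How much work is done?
W = Fd cosθ = 21×44×cos(30°) = 800.21 J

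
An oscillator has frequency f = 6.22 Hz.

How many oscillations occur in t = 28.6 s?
n = f×t = 6.22×28.6 = 177.9 oscillations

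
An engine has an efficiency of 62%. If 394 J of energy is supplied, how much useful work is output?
W_out = η × W_in = 0.62 × 394 = 244.28 J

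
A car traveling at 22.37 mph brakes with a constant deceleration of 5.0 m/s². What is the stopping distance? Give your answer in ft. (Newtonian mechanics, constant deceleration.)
d = v₀² / (2a) (with unit conversion) = 32.81 ft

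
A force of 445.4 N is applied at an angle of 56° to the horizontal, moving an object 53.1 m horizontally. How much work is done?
W = Fd cosθ = 445.4×53.1×cos(56°) = 13225.0 J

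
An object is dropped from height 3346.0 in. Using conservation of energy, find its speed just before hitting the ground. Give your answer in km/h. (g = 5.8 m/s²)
mgh = ½mv² → v = √(2gh) = √(2×5.8×84.99) = 31.4 m/s = 113.0 km/h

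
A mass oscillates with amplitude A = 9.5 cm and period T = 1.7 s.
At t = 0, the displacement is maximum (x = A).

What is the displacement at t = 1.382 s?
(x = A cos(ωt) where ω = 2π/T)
ω = 2π/T = 2π/1.7 = 3.696 rad/s
x = A cos(ωt) = 9.5×cos(3.696×1.382) = 3.66 cm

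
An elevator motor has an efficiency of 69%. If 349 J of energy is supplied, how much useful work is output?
W_out = η × W_in = 0.69 × 349 = 240.81 J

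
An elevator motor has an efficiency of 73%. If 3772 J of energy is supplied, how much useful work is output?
W_out = η × W_in = 0.73 × 3772 = 2753.6 J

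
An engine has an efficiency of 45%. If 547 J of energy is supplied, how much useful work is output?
W_out = η × W_in = 0.45 × 547 = 246.15 J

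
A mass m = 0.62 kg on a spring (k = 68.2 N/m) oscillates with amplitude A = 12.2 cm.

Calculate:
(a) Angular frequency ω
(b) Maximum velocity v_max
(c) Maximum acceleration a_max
ω = √(k/m) = √(68.2/0.62) = 10.49 rad/s
v_max = ωA = 10.49×0.122 = 1.28 m/s
a_max = ω²A = 10.49²×0.122 = 13.42 m/s²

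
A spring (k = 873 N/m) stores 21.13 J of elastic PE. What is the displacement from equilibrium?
PE = ½kx² → x = √(2PE/k) = √(2×21.13/873) = 0.22 m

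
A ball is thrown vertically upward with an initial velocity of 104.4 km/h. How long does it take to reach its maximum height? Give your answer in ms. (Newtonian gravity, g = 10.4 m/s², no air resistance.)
t_up = v₀/g (with unit conversion) = 2788.0 ms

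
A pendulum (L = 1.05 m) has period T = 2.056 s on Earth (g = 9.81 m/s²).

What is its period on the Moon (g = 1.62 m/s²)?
T = 2π√(L/g), so T_moon/T_earth = √(g_earth/g_moon)
T_moon = 2π√(1.05/1.62) = 5.058 s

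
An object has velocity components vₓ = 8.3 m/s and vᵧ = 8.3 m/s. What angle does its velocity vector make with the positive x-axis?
θ = arctan(vᵧ/vₓ) = arctan(8.3/8.3) = 45.0°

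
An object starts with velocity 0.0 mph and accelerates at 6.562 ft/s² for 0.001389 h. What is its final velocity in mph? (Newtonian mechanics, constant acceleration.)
v = v₀ + at (with unit conversion) = 22.37 mph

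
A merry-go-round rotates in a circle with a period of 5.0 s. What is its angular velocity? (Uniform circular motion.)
ω = 2π/T = 2π/5.0 = 1.2566 rad/s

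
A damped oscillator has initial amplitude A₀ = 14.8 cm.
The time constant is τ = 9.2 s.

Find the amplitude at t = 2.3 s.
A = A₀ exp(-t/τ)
A = A₀ exp(−t/τ) = 14.8×exp(−2.3/9.2) = 11.53 cm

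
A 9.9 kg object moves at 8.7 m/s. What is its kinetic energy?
KE = ½mv² = ½×9.9×8.7² = 374.6655 J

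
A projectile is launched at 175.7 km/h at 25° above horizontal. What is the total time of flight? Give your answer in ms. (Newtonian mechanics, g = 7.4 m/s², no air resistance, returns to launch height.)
T = 2v₀sin(θ)/g (with unit conversion) = 5575.0 ms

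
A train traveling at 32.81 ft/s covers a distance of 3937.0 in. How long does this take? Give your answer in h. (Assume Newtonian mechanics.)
t = d/v (with unit conversion) = 0.002778 h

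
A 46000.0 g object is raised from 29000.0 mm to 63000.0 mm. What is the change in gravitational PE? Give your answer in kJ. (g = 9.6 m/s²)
ΔPE = mg(h₂ − h₁) = 46 kg × 9.6 m/s² × (63 − 29) m = 1.501e+04 J = 15.01 kJ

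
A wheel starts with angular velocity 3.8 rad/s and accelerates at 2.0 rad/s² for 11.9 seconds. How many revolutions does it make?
θ = ω₀t + ½αt² = 3.8×11.9 + ½×2.0×11.9² = 186.83 rad
Revolutions = θ/(2π) = 186.83/(2π) = 29.73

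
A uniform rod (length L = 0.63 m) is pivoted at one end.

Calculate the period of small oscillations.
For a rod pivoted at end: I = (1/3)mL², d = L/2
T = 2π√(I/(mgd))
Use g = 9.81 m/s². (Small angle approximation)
I/m = (1/3)L² = 0.1323 m²; d = L/2 = 0.315 m
T = 2π√(I/(mgd)) = 2π√(0.1323/(9.81×0.315)) = 1.3 s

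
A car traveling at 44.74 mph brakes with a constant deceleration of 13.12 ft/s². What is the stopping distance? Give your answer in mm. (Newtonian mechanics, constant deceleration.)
d = v₀² / (2a) (with unit conversion) = 50020.0 mm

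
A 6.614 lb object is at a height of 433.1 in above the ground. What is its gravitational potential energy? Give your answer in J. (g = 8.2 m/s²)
PE = mgh = 3 kg × 8.2 m/s² × 11 m = 270.6 J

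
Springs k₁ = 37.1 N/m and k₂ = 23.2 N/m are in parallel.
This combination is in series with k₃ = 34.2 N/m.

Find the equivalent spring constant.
k₁₂ = k₁ + k₂ = 60.3 N/m (parallel)
1/k_eq = 1/k₁₂ + 1/k₃ → k_eq = 21.82 N/m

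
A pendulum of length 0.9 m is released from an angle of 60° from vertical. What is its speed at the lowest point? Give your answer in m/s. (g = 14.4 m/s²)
h = L(1 − cosθ) = 0.9×(1 − cos60°) = 0.45 m
v = √(2gh) = √(2×14.4×0.45) = 3.6 m/s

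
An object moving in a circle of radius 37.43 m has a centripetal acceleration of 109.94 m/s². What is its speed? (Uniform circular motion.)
v = √(a_c × r) = √(109.94 × 37.43) = 64.15 m/s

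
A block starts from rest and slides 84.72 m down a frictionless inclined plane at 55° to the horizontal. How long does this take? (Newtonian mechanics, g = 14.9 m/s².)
a = g sin(θ) = 14.9 × sin(55°) = 12.21 m/s²
t = √(2d/a) = √(2 × 84.72 / 12.21) = 3.73 s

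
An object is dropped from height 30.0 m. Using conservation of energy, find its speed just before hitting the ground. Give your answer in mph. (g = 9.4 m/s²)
mgh = ½mv² → v = √(2gh) = √(2×9.4×30) = 23.75 m/s = 53.12 mph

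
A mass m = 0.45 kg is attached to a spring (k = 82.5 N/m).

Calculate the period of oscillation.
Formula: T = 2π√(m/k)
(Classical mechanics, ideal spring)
T = 2π√(m/k) = 2π√(0.45/82.5) = 0.464 s; f = 1/T = 2.155 Hz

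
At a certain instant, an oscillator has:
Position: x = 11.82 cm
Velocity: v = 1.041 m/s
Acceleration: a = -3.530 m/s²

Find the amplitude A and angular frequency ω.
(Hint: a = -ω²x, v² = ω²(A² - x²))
a = −ω²x → ω = √(|a|/x) = √(3.53/0.1182) = 5.465 rad/s
v² = ω²(A² − x²) → A = √(x² + v²/ω²) = √(0.1182² + 1.041²/5.465²) = 0.2242 m = 22.42 cm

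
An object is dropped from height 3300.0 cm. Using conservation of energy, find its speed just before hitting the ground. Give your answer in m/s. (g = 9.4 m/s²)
mgh = ½mv² → v = √(2gh) = √(2×9.4×33) = 24.91 m/s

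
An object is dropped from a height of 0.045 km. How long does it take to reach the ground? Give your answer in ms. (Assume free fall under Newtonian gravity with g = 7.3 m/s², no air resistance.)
t = √(2h/g) (with unit conversion) = 3511.0 ms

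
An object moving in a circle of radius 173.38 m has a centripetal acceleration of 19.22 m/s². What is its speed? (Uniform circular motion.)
v = √(a_c × r) = √(19.22 × 173.38) = 57.73 m/s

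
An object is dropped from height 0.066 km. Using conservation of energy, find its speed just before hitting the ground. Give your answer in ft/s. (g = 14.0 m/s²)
mgh = ½mv² → v = √(2gh) = √(2×14.0×66) = 42.99 m/s = 141.0 ft/s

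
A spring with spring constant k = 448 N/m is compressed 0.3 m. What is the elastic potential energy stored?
PE = ½kx² = ½×448×0.3² = 20.16 J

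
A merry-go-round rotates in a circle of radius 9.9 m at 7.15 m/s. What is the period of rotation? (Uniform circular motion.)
T = 2πr/v = 2π×9.9/7.15 = 8.7 s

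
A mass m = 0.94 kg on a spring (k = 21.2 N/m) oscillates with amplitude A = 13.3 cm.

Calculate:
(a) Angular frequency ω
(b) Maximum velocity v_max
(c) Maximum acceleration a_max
ω = √(k/m) = √(21.2/0.94) = 4.749 rad/s
v_max = ωA = 4.749×0.133 = 0.6316 m/s
a_max = ω²A = 4.749²×0.133 = 3 m/s²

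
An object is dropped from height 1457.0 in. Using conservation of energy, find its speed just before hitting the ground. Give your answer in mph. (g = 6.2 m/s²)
mgh = ½mv² → v = √(2gh) = √(2×6.2×37.01) = 21.42 m/s = 47.92 mph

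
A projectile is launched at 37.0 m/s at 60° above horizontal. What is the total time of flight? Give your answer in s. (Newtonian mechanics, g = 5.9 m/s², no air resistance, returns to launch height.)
T = 2v₀sin(θ)/g = 10.86 s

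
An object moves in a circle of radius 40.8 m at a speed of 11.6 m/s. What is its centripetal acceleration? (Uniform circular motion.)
a_c = v²/r = 11.6²/40.8 = 134.56/40.8 = 3.3 m/s²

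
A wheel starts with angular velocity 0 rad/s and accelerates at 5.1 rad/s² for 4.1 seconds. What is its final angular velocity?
ω = ω₀ + αt = 0 + 5.1 × 4.1 = 20.91 rad/s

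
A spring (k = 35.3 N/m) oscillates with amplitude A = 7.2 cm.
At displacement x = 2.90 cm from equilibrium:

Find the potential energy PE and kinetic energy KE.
E_total = ½kA² = ½×35.3×(0.072)² = 0.0915 J
PE = ½kx² = ½×35.3×(0.029)² = 0.01484 J
KE = E_total − PE = 0.07665 J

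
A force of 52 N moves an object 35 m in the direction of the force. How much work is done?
W = Fd = 52×35 = 1820.0 J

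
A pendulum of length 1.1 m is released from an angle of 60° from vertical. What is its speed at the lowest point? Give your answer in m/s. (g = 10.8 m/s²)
h = L(1 − cosθ) = 1.1×(1 − cos60°) = 0.55 m
v = √(2gh) = √(2×10.8×0.55) = 3.447 m/s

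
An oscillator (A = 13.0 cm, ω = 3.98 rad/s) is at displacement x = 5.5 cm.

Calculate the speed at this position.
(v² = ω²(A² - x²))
v = ω√(A² − x²) = 3.98×√(0.13² − 0.055²) = 0.4688 m/s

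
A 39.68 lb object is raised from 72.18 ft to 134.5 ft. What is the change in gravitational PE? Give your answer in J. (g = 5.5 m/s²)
ΔPE = mg(h₂ − h₁) = 18 kg × 5.5 m/s² × (41 − 22) m = 1880 J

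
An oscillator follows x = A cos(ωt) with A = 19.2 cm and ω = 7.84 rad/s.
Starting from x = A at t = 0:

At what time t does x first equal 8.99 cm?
cos(ωt) = x/A = 8.99/19.2 = 0.4682
ωt = arccos(0.4682) = 1.084 rad
t = 1.084/7.84 = 0.1382 s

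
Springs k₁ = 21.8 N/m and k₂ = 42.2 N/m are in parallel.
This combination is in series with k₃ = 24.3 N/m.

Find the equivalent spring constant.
k₁₂ = k₁ + k₂ = 64 N/m (parallel)
1/k_eq = 1/k₁₂ + 1/k₃ → k_eq = 17.61 N/m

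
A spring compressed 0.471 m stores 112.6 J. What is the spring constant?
PE = ½kx² → k = 2PE/x² = 2×112.6/0.471² = 1015.0 N/m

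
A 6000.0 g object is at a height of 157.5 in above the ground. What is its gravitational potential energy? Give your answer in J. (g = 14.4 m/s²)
PE = mgh = 6 kg × 14.4 m/s² × 4 m = 345.6 J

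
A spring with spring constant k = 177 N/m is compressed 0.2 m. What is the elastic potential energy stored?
PE = ½kx² = ½×177×0.2² = 3.54 J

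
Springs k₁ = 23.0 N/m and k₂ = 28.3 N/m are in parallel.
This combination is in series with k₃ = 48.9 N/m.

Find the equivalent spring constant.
k₁₂ = k₁ + k₂ = 51.3 N/m (parallel)
1/k_eq = 1/k₁₂ + 1/k₃ → k_eq = 25.04 N/m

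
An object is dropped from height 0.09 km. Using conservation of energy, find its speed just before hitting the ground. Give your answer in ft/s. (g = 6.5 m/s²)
mgh = ½mv² → v = √(2gh) = √(2×6.5×90) = 34.21 m/s = 112.2 ft/s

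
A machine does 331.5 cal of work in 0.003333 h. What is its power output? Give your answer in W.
P = W/t = 1387 J / 12 s = 115.6 W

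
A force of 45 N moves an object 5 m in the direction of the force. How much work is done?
W = Fd = 45×5 = 225.0 J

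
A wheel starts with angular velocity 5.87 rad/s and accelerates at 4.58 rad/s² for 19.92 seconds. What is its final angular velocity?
ω = ω₀ + αt = 5.87 + 4.58 × 19.92 = 97.1 rad/s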